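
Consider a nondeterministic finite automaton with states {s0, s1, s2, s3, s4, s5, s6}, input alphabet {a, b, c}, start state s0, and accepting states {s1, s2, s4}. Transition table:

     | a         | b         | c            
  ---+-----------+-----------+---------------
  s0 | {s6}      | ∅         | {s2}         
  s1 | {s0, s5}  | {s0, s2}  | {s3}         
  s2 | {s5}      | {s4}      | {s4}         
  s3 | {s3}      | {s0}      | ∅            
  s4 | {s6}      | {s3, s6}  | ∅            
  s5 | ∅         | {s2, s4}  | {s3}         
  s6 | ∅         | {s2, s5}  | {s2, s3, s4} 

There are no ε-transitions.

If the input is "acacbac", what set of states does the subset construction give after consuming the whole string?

Start in {s0}.
Read 'a': {s0} → {s6}.
Read 'c': {s6} → {s2, s3, s4}.
Read 'a': {s2, s3, s4} → {s3, s5, s6}.
Read 'c': {s3, s5, s6} → {s2, s3, s4}.
Read 'b': {s2, s3, s4} → {s0, s3, s4, s6}.
Read 'a': {s0, s3, s4, s6} → {s3, s6}.
Read 'c': {s3, s6} → {s2, s3, s4}.

{s2, s3, s4}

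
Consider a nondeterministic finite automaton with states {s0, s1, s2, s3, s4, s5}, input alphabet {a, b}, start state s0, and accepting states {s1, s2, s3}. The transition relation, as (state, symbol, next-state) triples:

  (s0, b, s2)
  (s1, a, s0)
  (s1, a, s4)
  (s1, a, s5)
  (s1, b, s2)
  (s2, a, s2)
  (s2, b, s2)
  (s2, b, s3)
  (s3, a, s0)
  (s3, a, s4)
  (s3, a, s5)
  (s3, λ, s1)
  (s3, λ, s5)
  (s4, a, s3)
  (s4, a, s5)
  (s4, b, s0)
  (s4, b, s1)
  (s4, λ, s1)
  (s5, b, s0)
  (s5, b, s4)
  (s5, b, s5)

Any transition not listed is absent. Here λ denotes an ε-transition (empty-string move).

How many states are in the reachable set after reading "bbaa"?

6

Start in {s0}.
Read 'b': s0→{s2}; now {s2}.
Read 'b': s2→{s2, s3}; union {s2, s3}; ε-closure = {s1, s2, s3, s5}.
Read 'a': s1→{s0, s4, s5}, s2→{s2}, s3→{s0, s4, s5}, s5→∅; union {s0, s2, s4, s5}; ε-closure = {s0, s1, s2, s4, s5}.
Read 'a': s0→∅, s1→{s0, s4, s5}, s2→{s2}, s4→{s3, s5}, s5→∅; union {s0, s2, s3, s4, s5}; ε-closure = {s0, s1, s2, s3, s4, s5}.
That set has 6 states.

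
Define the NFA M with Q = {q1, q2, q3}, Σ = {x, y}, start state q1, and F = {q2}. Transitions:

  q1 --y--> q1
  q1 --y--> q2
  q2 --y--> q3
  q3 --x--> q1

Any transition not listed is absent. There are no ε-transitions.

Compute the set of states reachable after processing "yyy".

Start in {q1}.
Read 'y': {q1} → {q1, q2}.
Read 'y': {q1, q2} → {q1, q2, q3}.
Read 'y': {q1, q2, q3} → {q1, q2, q3}.

{q1, q2, q3}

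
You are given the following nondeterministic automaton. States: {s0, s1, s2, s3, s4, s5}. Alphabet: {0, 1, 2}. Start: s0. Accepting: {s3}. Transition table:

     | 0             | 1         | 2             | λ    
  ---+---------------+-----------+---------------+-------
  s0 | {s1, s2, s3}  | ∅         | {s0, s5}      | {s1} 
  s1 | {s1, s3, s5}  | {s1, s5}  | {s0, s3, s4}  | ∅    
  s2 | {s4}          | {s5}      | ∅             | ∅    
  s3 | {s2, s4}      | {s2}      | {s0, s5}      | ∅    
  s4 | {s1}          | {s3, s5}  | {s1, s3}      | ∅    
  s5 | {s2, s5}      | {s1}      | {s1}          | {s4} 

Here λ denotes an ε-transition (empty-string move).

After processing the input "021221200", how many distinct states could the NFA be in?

Start: ε-closure({s0}) = {s0, s1}.
Read '0': s0→{s1, s2, s3}, s1→{s1, s3, s5}; union {s1, s2, s3, s5}; ε-closure = {s1, s2, s3, s4, s5}.
Read '2': s1→{s0, s3, s4}, s2→∅, s3→{s0, s5}, s4→{s1, s3}, s5→{s1}; now {s0, s1, s3, s4, s5}.
Read '1': s0→∅, s1→{s1, s5}, s3→{s2}, s4→{s3, s5}, s5→{s1}; union {s1, s2, s3, s5}; ε-closure = {s1, s2, s3, s4, s5}.
Read '2': s1→{s0, s3, s4}, s2→∅, s3→{s0, s5}, s4→{s1, s3}, s5→{s1}; now {s0, s1, s3, s4, s5}.
Read '2': s0→{s0, s5}, s1→{s0, s3, s4}, s3→{s0, s5}, s4→{s1, s3}, s5→{s1}; now {s0, s1, s3, s4, s5}.
Read '1': s0→∅, s1→{s1, s5}, s3→{s2}, s4→{s3, s5}, s5→{s1}; union {s1, s2, s3, s5}; ε-closure = {s1, s2, s3, s4, s5}.
Read '2': s1→{s0, s3, s4}, s2→∅, s3→{s0, s5}, s4→{s1, s3}, s5→{s1}; now {s0, s1, s3, s4, s5}.
Read '0': s0→{s1, s2, s3}, s1→{s1, s3, s5}, s3→{s2, s4}, s4→{s1}, s5→{s2, s5}; now {s1, s2, s3, s4, s5}.
Read '0': s1→{s1, s3, s5}, s2→{s4}, s3→{s2, s4}, s4→{s1}, s5→{s2, s5}; now {s1, s2, s3, s4, s5}.
That set has 5 states.

5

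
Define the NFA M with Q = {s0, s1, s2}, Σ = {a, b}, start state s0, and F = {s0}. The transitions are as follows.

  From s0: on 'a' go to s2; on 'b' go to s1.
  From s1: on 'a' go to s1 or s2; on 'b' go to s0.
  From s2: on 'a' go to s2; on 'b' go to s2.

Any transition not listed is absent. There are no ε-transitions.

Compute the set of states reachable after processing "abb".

Start in {s0}.
Read 'a': {s0} → {s2}.
Read 'b': {s2} → {s2}.
Read 'b': {s2} → {s2}.

{s2}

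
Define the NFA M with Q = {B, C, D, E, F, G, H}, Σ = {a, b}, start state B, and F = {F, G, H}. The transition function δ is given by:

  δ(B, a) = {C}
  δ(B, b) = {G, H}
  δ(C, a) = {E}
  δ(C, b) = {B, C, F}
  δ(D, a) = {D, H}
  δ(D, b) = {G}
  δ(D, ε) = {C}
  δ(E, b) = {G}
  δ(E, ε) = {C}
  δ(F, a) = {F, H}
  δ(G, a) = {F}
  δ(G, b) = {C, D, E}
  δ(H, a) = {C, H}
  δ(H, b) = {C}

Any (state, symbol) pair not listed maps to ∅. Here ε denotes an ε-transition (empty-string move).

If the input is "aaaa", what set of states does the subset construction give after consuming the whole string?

Start in {B}.
Read 'a': {B} → {C}.
Read 'a': {C} → {C, E}.
Read 'a': {C, E} → {C, E}.
Read 'a': {C, E} → {C, E}.

{C, E}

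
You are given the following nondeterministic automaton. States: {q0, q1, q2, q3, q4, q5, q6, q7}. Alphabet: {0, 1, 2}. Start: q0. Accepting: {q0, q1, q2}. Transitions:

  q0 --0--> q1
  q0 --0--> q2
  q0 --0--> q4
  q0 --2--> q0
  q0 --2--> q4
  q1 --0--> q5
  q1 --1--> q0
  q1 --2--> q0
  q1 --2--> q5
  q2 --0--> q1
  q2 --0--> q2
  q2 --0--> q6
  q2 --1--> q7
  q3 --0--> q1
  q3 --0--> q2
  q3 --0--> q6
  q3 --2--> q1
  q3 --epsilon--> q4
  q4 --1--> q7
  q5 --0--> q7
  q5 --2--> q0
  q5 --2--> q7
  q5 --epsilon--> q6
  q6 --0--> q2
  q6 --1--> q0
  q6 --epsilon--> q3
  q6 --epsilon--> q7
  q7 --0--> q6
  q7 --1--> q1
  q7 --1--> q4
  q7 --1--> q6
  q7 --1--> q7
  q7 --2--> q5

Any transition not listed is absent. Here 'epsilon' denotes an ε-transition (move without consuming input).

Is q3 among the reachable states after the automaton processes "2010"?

Start in {q0}.
Read '2': q0→{q0, q4}; now {q0, q4}.
Read '0': q0→{q1, q2, q4}, q4→∅; now {q1, q2, q4}.
Read '1': q1→{q0}, q2→{q7}, q4→{q7}; now {q0, q7}.
Read '0': q0→{q1, q2, q4}, q7→{q6}; union {q1, q2, q4, q6}; ε-closure = {q1, q2, q3, q4, q6, q7}.
State q3 is in {q1, q2, q3, q4, q6, q7}.

Yes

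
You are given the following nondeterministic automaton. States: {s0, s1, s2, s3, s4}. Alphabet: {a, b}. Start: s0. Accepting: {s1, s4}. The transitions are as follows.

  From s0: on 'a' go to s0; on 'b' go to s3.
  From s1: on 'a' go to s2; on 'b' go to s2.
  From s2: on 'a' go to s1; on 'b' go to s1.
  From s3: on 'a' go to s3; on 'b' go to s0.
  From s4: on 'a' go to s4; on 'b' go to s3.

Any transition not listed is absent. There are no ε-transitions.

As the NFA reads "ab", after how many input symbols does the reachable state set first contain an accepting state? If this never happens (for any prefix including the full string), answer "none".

none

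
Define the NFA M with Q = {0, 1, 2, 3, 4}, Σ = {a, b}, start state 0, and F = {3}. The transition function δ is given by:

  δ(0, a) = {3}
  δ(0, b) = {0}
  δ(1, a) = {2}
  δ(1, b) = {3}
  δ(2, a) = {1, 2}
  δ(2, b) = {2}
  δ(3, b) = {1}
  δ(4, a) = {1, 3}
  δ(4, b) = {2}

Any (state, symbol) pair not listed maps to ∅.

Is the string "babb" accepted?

Yes

Start in {0}.
Read 'b': 0→{0}; now {0}.
Read 'a': 0→{3}; now {3}.
Read 'b': 3→{1}; now {1}.
Read 'b': 1→{3}; now {3}.
The final set {3} contains the accepting state 3.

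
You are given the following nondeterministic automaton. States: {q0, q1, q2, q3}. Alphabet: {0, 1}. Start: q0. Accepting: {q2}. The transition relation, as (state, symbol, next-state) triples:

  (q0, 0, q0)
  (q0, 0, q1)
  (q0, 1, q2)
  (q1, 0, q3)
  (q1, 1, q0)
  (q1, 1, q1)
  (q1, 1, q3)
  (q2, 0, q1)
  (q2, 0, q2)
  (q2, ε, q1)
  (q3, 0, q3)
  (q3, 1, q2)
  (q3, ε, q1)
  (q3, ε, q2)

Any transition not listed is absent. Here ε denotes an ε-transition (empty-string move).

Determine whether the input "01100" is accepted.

Start in {q0}.
Read '0': {q0} → {q0, q1}.
Read '1': {q0, q1} → {q0, q1, q2, q3}.
Read '1': {q0, q1, q2, q3} → {q0, q1, q2, q3}.
Read '0': {q0, q1, q2, q3} → {q0, q1, q2, q3}.
Read '0': {q0, q1, q2, q3} → {q0, q1, q2, q3}.
The final set {q0, q1, q2, q3} contains the accepting state q2.

Yes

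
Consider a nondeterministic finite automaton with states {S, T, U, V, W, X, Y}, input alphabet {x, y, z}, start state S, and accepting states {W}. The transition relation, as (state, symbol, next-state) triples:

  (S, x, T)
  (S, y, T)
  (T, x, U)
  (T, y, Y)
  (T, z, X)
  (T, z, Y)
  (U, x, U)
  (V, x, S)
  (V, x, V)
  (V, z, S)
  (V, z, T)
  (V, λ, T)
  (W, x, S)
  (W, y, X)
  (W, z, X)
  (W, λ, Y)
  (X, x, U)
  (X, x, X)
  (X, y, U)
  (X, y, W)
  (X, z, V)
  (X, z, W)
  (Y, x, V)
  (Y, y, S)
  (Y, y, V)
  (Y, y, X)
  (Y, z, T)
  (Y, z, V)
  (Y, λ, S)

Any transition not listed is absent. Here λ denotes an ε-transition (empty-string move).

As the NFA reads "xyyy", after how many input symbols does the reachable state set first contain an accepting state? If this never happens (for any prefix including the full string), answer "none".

Start in {S}.
Read 'x': {S} → {T}.
Read 'y': {T} → {S, Y}.
Read 'y': {S, Y} → {S, T, V, X}.
Read 'y': {S, T, V, X} → {S, T, U, W, Y}.
None of the earlier sets intersect F, but {S, T, U, W, Y} does.

4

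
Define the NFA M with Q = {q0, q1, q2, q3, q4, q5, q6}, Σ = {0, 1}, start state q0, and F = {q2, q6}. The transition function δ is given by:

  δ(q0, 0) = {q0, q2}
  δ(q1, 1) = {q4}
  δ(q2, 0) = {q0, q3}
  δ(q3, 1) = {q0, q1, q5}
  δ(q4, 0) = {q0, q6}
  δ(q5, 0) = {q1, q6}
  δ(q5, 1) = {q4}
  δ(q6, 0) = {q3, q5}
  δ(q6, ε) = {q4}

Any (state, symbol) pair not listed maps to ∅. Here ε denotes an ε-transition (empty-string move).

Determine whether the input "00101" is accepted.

No

Start in {q0}.
Read '0': q0→{q0, q2}; now {q0, q2}.
Read '0': q0→{q0, q2}, q2→{q0, q3}; now {q0, q2, q3}.
Read '1': q0→∅, q2→∅, q3→{q0, q1, q5}; now {q0, q1, q5}.
Read '0': q0→{q0, q2}, q1→∅, q5→{q1, q6}; union {q0, q1, q2, q6}; ε-closure = {q0, q1, q2, q4, q6}.
Read '1': q0→∅, q1→{q4}, q2→∅, q4→∅, q6→∅; now {q4}.
The final set {q4} contains no accepting state.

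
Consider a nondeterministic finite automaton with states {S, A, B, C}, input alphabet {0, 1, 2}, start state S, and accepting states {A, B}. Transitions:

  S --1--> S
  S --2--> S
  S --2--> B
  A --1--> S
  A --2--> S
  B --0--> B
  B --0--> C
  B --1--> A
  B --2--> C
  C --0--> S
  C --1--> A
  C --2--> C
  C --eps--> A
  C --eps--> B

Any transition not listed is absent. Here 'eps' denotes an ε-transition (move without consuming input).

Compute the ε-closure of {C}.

{A, B, C}

Begin with {C}.
ε-move C → A; add A.
ε-move C → B; add B.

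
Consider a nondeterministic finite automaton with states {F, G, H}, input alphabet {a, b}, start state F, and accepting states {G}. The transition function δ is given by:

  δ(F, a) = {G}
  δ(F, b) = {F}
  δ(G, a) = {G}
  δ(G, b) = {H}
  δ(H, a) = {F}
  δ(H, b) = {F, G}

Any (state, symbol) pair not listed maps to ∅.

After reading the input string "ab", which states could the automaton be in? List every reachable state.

{H}

Start in {F}.
Read 'a': F→{G}; now {G}.
Read 'b': G→{H}; now {H}.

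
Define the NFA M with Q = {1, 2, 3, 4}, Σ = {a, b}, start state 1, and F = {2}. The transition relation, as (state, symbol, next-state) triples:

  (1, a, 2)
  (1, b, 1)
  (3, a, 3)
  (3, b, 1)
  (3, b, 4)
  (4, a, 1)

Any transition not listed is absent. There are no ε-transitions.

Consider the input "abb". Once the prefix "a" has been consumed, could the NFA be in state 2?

Start in {1}.
Read 'a': 1→{2}; now {2}.
State 2 is in {2}.

Yes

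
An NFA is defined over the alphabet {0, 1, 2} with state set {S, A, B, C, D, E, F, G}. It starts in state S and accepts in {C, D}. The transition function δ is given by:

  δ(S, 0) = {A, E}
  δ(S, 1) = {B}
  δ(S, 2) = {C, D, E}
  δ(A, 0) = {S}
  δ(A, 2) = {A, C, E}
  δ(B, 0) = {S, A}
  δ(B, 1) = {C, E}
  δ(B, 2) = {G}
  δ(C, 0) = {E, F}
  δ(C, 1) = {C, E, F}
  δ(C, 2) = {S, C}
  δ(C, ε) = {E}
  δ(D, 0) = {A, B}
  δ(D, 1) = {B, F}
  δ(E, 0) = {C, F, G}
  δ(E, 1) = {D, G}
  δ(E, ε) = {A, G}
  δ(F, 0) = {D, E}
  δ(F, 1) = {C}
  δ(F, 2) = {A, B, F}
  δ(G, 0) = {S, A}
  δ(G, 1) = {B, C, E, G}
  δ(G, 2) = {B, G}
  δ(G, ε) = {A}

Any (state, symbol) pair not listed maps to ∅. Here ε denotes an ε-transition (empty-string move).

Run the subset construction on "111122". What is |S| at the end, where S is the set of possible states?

8

Start in {S}.
Read '1': S→{B}; now {B}.
Read '1': B→{C, E}; union {C, E}; ε-closure = {A, C, E, G}.
Read '1': A→∅, C→{C, E, F}, E→{D, G}, G→{B, C, E, G}; union {B, C, D, E, F, G}; ε-closure = {A, B, C, D, E, F, G}.
Read '1': A→∅, B→{C, E}, C→{C, E, F}, D→{B, F}, E→{D, G}, F→{C}, G→{B, C, E, G}; union {B, C, D, E, F, G}; ε-closure = {A, B, C, D, E, F, G}.
Read '2': A→{A, C, E}, B→{G}, C→{S, C}, D→∅, E→∅, F→{A, B, F}, G→{B, G}; now {S, A, B, C, E, F, G}.
Read '2': S→{C, D, E}, A→{A, C, E}, B→{G}, C→{S, C}, E→∅, F→{A, B, F}, G→{B, G}; now {S, A, B, C, D, E, F, G}.
That set has 8 states.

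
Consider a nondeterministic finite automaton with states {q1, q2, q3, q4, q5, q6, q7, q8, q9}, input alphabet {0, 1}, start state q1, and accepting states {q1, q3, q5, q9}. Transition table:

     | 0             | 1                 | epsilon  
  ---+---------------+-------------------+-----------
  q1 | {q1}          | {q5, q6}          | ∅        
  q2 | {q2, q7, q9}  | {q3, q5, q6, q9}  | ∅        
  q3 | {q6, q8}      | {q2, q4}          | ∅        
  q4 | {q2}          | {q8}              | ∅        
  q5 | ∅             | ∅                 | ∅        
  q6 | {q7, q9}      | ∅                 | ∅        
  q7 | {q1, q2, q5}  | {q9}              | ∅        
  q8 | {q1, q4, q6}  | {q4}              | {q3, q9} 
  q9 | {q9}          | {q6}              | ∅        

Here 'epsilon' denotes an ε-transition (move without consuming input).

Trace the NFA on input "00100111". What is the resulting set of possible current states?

{q3, q5, q6, q8, q9}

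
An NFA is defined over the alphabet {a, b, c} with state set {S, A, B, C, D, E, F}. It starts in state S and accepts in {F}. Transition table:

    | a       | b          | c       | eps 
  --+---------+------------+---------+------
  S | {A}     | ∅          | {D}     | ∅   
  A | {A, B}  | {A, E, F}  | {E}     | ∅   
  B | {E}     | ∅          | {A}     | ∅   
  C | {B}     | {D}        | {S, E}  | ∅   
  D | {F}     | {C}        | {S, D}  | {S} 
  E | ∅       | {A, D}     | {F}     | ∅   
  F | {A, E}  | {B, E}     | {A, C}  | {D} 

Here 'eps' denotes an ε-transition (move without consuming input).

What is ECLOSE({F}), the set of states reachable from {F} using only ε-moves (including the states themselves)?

{S, D, F}

Begin with {F}.
ε-move F → D; add D.
ε-move D → S; add S.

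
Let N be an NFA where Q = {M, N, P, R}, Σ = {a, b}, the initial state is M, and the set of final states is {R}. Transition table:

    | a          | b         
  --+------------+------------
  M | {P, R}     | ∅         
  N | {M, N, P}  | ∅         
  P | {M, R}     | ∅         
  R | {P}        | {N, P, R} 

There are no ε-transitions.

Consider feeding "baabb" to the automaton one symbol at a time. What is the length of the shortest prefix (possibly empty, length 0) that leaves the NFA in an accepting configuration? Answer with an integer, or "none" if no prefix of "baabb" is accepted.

none

Start in {M}.
Read 'b': M→∅; now ∅.
The set is empty and remains empty for the remaining 4 symbols.
No reachable set along the way intersects F.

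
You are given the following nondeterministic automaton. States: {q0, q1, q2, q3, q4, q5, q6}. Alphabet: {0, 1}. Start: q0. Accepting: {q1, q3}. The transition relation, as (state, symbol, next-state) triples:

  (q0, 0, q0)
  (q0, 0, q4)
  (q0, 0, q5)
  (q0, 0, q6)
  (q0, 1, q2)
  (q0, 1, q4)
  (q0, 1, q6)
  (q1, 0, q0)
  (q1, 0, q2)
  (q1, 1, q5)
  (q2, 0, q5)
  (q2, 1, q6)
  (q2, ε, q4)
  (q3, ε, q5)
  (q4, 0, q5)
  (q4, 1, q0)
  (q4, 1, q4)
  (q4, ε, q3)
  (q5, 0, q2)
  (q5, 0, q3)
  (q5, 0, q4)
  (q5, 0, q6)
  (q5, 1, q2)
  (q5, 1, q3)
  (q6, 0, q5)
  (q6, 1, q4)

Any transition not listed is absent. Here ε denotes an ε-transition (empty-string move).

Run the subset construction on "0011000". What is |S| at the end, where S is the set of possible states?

6

Start in {q0}.
Read '0': q0→{q0, q4, q5, q6}; union {q0, q4, q5, q6}; ε-closure = {q0, q3, q4, q5, q6}.
Read '0': q0→{q0, q4, q5, q6}, q3→∅, q4→{q5}, q5→{q2, q3, q4, q6}, q6→{q5}; now {q0, q2, q3, q4, q5, q6}.
Read '1': q0→{q2, q4, q6}, q2→{q6}, q3→∅, q4→{q0, q4}, q5→{q2, q3}, q6→{q4}; union {q0, q2, q3, q4, q6}; ε-closure = {q0, q2, q3, q4, q5, q6}.
Read '1': q0→{q2, q4, q6}, q2→{q6}, q3→∅, q4→{q0, q4}, q5→{q2, q3}, q6→{q4}; union {q0, q2, q3, q4, q6}; ε-closure = {q0, q2, q3, q4, q5, q6}.
Read '0': q0→{q0, q4, q5, q6}, q2→{q5}, q3→∅, q4→{q5}, q5→{q2, q3, q4, q6}, q6→{q5}; now {q0, q2, q3, q4, q5, q6}.
Read '0': q0→{q0, q4, q5, q6}, q2→{q5}, q3→∅, q4→{q5}, q5→{q2, q3, q4, q6}, q6→{q5}; now {q0, q2, q3, q4, q5, q6}.
Read '0': q0→{q0, q4, q5, q6}, q2→{q5}, q3→∅, q4→{q5}, q5→{q2, q3, q4, q6}, q6→{q5}; now {q0, q2, q3, q4, q5, q6}.
That set has 6 states.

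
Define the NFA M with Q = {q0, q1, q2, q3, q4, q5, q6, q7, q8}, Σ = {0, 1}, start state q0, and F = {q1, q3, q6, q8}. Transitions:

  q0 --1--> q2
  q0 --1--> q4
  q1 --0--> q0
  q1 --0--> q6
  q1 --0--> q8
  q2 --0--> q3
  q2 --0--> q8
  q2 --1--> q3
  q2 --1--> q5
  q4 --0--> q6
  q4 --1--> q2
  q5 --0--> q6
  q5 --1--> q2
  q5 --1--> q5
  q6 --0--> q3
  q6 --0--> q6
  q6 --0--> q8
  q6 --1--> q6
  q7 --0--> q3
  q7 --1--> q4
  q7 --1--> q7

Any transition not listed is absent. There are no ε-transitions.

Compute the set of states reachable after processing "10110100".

Start in {q0}.
Read '1': q0→{q2, q4}; now {q2, q4}.
Read '0': q2→{q3, q8}, q4→{q6}; now {q3, q6, q8}.
Read '1': q3→∅, q6→{q6}, q8→∅; now {q6}.
Read '1': q6→{q6}; now {q6}.
Read '0': q6→{q3, q6, q8}; now {q3, q6, q8}.
Read '1': q3→∅, q6→{q6}, q8→∅; now {q6}.
Read '0': q6→{q3, q6, q8}; now {q3, q6, q8}.
Read '0': q3→∅, q6→{q3, q6, q8}, q8→∅; now {q3, q6, q8}.

{q3, q6, q8}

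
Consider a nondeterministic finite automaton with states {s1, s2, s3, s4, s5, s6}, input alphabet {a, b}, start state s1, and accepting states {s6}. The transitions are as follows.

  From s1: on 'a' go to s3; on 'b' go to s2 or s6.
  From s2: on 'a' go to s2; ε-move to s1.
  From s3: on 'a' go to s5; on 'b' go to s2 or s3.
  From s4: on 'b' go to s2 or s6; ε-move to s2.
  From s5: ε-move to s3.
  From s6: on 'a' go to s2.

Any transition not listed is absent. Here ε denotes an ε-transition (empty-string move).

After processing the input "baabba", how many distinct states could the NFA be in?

4

Start in {s1}.
Read 'b': s1→{s2, s6}; union {s2, s6}; ε-closure = {s1, s2, s6}.
Read 'a': s1→{s3}, s2→{s2}, s6→{s2}; union {s2, s3}; ε-closure = {s1, s2, s3}.
Read 'a': s1→{s3}, s2→{s2}, s3→{s5}; union {s2, s3, s5}; ε-closure = {s1, s2, s3, s5}.
Read 'b': s1→{s2, s6}, s2→∅, s3→{s2, s3}, s5→∅; union {s2, s3, s6}; ε-closure = {s1, s2, s3, s6}.
Read 'b': s1→{s2, s6}, s2→∅, s3→{s2, s3}, s6→∅; union {s2, s3, s6}; ε-closure = {s1, s2, s3, s6}.
Read 'a': s1→{s3}, s2→{s2}, s3→{s5}, s6→{s2}; union {s2, s3, s5}; ε-closure = {s1, s2, s3, s5}.
That set has 4 states.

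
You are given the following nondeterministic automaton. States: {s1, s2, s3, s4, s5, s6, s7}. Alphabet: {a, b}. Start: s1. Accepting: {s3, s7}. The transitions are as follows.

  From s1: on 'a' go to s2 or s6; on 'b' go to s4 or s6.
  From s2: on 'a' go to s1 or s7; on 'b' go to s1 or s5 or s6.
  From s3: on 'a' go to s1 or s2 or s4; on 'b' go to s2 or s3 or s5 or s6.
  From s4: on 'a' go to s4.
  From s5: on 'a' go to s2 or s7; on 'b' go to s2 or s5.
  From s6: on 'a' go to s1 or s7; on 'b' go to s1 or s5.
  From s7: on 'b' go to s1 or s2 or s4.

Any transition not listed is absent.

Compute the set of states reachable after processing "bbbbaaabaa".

Start in {s1}.
Read 'b': s1→{s4, s6}; now {s4, s6}.
Read 'b': s4→∅, s6→{s1, s5}; now {s1, s5}.
Read 'b': s1→{s4, s6}, s5→{s2, s5}; now {s2, s4, s5, s6}.
Read 'b': s2→{s1, s5, s6}, s4→∅, s5→{s2, s5}, s6→{s1, s5}; now {s1, s2, s5, s6}.
Read 'a': s1→{s2, s6}, s2→{s1, s7}, s5→{s2, s7}, s6→{s1, s7}; now {s1, s2, s6, s7}.
Read 'a': s1→{s2, s6}, s2→{s1, s7}, s6→{s1, s7}, s7→∅; now {s1, s2, s6, s7}.
Read 'a': s1→{s2, s6}, s2→{s1, s7}, s6→{s1, s7}, s7→∅; now {s1, s2, s6, s7}.
Read 'b': s1→{s4, s6}, s2→{s1, s5, s6}, s6→{s1, s5}, s7→{s1, s2, s4}; now {s1, s2, s4, s5, s6}.
Read 'a': s1→{s2, s6}, s2→{s1, s7}, s4→{s4}, s5→{s2, s7}, s6→{s1, s7}; now {s1, s2, s4, s6, s7}.
Read 'a': s1→{s2, s6}, s2→{s1, s7}, s4→{s4}, s6→{s1, s7}, s7→∅; now {s1, s2, s4, s6, s7}.

{s1, s2, s4, s6, s7}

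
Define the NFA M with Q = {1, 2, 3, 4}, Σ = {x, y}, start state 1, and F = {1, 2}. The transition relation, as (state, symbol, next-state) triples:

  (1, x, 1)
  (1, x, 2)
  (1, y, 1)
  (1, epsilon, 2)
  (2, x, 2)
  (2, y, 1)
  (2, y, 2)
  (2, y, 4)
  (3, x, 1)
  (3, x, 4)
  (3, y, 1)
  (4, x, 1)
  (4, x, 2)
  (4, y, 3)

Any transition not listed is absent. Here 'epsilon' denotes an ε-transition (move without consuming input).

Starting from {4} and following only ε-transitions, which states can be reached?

{4}

Begin with {4}.
No ε-moves leave this set, so the closure equals the set itself.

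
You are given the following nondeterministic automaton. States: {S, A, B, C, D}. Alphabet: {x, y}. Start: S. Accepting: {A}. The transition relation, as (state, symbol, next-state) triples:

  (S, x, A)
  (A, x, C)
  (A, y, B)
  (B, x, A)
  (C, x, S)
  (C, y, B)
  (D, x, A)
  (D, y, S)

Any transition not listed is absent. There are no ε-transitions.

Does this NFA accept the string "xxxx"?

Start in {S}.
Read 'x': {S} → {A}.
Read 'x': {A} → {C}.
Read 'x': {C} → {S}.
Read 'x': {S} → {A}.
The final set {A} contains the accepting state A.

Yes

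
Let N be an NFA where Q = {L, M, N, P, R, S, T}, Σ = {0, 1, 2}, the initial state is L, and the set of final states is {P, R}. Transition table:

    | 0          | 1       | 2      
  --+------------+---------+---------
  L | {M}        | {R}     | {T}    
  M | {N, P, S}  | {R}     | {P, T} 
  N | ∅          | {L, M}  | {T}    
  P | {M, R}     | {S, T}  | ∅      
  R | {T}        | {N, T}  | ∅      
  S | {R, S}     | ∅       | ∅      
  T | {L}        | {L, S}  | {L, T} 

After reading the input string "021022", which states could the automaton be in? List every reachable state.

{L, T}

Start in {L}.
Read '0': {L} → {M}.
Read '2': {M} → {P, T}.
Read '1': {P, T} → {L, S, T}.
Read '0': {L, S, T} → {L, M, R, S}.
Read '2': {L, M, R, S} → {P, T}.
Read '2': {P, T} → {L, T}.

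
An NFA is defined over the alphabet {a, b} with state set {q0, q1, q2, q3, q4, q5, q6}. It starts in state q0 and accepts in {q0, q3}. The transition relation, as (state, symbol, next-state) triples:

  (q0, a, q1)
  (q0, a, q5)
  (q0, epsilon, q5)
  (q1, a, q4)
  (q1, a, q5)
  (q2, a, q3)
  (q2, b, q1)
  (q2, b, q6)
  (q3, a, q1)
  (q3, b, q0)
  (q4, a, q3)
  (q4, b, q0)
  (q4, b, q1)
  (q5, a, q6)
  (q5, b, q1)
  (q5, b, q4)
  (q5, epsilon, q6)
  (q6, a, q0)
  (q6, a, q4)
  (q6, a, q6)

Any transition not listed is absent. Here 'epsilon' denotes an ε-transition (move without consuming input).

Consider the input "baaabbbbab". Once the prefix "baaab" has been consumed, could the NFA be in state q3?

Start: ε-closure({q0}) = {q0, q5, q6}.
Read 'b': q0→∅, q5→{q1, q4}, q6→∅; now {q1, q4}.
Read 'a': q1→{q4, q5}, q4→{q3}; union {q3, q4, q5}; ε-closure = {q3, q4, q5, q6}.
Read 'a': q3→{q1}, q4→{q3}, q5→{q6}, q6→{q0, q4, q6}; union {q0, q1, q3, q4, q6}; ε-closure = {q0, q1, q3, q4, q5, q6}.
Read 'a': q0→{q1, q5}, q1→{q4, q5}, q3→{q1}, q4→{q3}, q5→{q6}, q6→{q0, q4, q6}; now {q0, q1, q3, q4, q5, q6}.
Read 'b': q0→∅, q1→∅, q3→{q0}, q4→{q0, q1}, q5→{q1, q4}, q6→∅; union {q0, q1, q4}; ε-closure = {q0, q1, q4, q5, q6}.
State q3 is not in {q0, q1, q4, q5, q6}.

No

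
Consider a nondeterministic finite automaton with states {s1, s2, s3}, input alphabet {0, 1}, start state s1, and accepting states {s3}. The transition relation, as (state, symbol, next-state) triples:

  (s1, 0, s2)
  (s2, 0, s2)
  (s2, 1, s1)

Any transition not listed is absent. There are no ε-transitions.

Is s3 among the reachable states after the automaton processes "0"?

Start in {s1}.
Read '0': {s1} → {s2}.
State s3 is not in {s2}.

No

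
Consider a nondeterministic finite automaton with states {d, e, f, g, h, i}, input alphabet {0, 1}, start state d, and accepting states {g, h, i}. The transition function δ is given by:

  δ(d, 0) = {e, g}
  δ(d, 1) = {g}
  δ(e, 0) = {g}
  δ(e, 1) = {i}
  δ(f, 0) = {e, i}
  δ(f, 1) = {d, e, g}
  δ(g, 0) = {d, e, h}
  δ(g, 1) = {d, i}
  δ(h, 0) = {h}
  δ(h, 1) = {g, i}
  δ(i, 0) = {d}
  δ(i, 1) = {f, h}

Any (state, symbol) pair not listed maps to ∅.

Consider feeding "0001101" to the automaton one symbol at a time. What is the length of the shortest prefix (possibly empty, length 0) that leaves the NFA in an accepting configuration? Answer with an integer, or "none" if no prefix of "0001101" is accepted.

1

Start in {d}.
Read '0': d→{e, g}; now {e, g}.
None of the earlier sets intersect F, but {e, g} does.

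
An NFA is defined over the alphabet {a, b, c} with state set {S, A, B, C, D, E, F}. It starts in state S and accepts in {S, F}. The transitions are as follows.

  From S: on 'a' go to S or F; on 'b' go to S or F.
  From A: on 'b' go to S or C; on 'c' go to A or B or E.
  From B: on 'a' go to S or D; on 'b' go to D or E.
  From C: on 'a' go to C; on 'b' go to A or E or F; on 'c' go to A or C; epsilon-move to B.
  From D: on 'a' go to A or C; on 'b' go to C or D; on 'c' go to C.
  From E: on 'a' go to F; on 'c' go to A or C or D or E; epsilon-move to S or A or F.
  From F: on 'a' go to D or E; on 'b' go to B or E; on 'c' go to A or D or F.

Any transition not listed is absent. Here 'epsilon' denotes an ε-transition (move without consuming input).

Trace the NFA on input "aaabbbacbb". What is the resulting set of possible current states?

Start in {S}.
Read 'a': {S} → {S, F}.
Read 'a': {S, F} → {S, A, D, E, F}.
Read 'a': {S, A, D, E, F} → {S, A, B, C, D, E, F}.
Read 'b': {S, A, B, C, D, E, F} → {S, A, B, C, D, E, F}.
Read 'b': {S, A, B, C, D, E, F} → {S, A, B, C, D, E, F}.
Read 'b': {S, A, B, C, D, E, F} → {S, A, B, C, D, E, F}.
Read 'a': {S, A, B, C, D, E, F} → {S, A, B, C, D, E, F}.
Read 'c': {S, A, B, C, D, E, F} → {S, A, B, C, D, E, F}.
Read 'b': {S, A, B, C, D, E, F} → {S, A, B, C, D, E, F}.
Read 'b': {S, A, B, C, D, E, F} → {S, A, B, C, D, E, F}.

{S, A, B, C, D, E, F}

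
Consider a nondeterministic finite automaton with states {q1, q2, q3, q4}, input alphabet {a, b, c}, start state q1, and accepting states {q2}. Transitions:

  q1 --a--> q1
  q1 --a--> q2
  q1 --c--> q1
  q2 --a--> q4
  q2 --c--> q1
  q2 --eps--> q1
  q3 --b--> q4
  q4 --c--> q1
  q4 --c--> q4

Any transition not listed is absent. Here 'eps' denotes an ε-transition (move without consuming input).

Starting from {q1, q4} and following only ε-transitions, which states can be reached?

Begin with {q1, q4}.
No ε-moves leave this set, so the closure equals the set itself.

{q1, q4}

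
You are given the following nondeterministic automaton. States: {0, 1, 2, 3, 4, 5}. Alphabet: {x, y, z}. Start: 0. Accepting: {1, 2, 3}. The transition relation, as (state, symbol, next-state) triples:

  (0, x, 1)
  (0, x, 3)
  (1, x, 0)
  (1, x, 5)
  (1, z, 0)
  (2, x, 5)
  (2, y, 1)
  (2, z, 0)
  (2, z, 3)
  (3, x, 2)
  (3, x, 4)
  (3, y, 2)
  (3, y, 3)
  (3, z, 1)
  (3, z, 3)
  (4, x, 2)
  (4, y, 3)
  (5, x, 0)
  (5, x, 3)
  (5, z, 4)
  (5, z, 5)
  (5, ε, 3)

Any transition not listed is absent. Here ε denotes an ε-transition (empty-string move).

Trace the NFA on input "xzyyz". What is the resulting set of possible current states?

{0, 1, 3}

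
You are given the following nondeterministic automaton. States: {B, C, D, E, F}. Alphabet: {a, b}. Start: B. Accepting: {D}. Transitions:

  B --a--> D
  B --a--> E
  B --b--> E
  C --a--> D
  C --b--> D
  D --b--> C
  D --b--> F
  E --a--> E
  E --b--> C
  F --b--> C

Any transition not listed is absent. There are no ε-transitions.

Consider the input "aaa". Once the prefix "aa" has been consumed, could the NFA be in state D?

Start in {B}.
Read 'a': {B} → {D, E}.
Read 'a': {D, E} → {E}.
State D is not in {E}.

No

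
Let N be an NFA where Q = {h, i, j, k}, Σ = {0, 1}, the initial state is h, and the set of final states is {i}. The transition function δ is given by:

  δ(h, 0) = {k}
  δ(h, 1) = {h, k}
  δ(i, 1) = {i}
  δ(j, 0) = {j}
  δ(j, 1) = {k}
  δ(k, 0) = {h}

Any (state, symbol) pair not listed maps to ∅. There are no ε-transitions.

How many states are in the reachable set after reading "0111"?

Start in {h}.
Read '0': {h} → {k}.
Read '1': {k} → ∅.
The set is empty and remains empty for the remaining 2 symbols.
That set has 0 states.

0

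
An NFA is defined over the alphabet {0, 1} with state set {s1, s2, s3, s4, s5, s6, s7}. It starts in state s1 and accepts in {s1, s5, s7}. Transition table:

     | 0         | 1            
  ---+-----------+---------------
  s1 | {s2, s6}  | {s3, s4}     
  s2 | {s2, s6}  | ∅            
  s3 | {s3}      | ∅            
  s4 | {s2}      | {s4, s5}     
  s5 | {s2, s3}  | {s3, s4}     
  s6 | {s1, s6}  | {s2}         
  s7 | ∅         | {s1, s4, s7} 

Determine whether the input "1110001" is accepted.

Start in {s1}.
Read '1': {s1} → {s3, s4}.
Read '1': {s3, s4} → {s4, s5}.
Read '1': {s4, s5} → {s3, s4, s5}.
Read '0': {s3, s4, s5} → {s2, s3}.
Read '0': {s2, s3} → {s2, s3, s6}.
Read '0': {s2, s3, s6} → {s1, s2, s3, s6}.
Read '1': {s1, s2, s3, s6} → {s2, s3, s4}.
The final set {s2, s3, s4} contains no accepting state.

No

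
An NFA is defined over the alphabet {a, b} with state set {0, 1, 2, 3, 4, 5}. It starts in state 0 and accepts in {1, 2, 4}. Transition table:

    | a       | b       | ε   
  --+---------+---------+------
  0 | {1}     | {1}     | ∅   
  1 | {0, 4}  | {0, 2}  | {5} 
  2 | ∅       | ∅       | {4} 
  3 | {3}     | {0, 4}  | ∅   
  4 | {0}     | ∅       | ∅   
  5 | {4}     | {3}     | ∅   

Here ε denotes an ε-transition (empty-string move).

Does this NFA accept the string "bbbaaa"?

Yes

Start in {0}.
Read 'b': {0} → {1, 5}.
Read 'b': {1, 5} → {0, 2, 3, 4}.
Read 'b': {0, 2, 3, 4} → {0, 1, 4, 5}.
Read 'a': {0, 1, 4, 5} → {0, 1, 4, 5}.
Read 'a': {0, 1, 4, 5} → {0, 1, 4, 5}.
Read 'a': {0, 1, 4, 5} → {0, 1, 4, 5}.
The final set {0, 1, 4, 5} contains the accepting states 1, 4.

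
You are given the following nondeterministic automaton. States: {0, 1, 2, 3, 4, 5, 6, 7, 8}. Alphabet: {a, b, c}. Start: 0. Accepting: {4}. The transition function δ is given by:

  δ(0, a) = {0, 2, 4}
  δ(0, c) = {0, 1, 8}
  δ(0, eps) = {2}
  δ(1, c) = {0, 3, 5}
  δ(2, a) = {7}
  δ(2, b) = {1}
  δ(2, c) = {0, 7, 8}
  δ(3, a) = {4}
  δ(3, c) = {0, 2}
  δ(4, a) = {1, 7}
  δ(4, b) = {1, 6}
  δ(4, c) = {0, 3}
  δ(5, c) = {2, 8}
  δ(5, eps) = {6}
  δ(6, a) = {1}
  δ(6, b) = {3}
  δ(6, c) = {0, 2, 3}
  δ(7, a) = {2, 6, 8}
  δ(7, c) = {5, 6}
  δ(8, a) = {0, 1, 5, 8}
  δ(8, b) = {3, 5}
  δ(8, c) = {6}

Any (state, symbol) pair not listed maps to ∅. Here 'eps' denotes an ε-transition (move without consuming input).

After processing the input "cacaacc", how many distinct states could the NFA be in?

8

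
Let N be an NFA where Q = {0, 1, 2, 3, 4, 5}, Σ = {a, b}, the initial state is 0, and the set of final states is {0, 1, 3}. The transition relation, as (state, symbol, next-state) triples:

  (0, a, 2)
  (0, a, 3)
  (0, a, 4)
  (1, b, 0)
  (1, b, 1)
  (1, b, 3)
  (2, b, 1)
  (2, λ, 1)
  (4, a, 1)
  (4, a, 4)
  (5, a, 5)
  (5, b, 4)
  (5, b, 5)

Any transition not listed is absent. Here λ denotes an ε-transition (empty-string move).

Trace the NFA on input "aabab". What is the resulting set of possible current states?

Start in {0}.
Read 'a': 0→{2, 3, 4}; union {2, 3, 4}; ε-closure = {1, 2, 3, 4}.
Read 'a': 1→∅, 2→∅, 3→∅, 4→{1, 4}; now {1, 4}.
Read 'b': 1→{0, 1, 3}, 4→∅; now {0, 1, 3}.
Read 'a': 0→{2, 3, 4}, 1→∅, 3→∅; union {2, 3, 4}; ε-closure = {1, 2, 3, 4}.
Read 'b': 1→{0, 1, 3}, 2→{1}, 3→∅, 4→∅; now {0, 1, 3}.

{0, 1, 3}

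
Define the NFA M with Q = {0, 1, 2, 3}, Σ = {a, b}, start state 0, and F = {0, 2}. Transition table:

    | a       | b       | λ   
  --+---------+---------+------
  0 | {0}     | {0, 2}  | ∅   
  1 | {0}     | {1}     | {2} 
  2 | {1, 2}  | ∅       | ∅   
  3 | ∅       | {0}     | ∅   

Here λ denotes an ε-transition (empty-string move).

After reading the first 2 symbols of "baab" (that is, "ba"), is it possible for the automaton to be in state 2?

Start in {0}.
Read 'b': {0} → {0, 2}.
Read 'a': {0, 2} → {0, 1, 2}.
State 2 is in {0, 1, 2}.

Yes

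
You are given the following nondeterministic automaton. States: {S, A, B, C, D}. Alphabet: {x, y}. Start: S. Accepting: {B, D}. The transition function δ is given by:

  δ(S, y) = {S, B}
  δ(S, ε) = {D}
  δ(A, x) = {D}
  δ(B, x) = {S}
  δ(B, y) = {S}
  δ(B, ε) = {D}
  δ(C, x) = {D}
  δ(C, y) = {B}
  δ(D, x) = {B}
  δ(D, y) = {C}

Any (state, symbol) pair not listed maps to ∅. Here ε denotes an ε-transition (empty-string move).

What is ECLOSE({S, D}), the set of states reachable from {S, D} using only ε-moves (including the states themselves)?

{S, D}

Begin with {S, D}.
No ε-moves leave this set, so the closure equals the set itself.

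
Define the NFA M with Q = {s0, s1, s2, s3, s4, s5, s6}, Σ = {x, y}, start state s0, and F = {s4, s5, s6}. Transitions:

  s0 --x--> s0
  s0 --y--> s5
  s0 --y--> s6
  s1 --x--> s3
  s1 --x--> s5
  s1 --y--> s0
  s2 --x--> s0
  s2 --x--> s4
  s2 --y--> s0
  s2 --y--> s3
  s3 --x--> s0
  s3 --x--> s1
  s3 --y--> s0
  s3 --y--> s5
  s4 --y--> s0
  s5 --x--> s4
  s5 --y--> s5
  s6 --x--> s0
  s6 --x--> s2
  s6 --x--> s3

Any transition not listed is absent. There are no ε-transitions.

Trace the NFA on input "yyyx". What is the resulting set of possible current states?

{s4}

Start in {s0}.
Read 'y': {s0} → {s5, s6}.
Read 'y': {s5, s6} → {s5}.
Read 'y': {s5} → {s5}.
Read 'x': {s5} → {s4}.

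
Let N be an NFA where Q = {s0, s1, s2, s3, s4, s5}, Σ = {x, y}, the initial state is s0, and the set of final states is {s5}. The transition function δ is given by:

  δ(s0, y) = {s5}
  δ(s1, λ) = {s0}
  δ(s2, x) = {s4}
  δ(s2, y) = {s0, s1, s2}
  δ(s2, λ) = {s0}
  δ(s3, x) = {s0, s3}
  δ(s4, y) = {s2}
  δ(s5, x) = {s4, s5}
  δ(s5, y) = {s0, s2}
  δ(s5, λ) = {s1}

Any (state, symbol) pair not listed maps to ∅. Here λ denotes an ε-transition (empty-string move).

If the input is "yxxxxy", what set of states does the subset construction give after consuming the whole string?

Start in {s0}.
Read 'y': {s0} → {s0, s1, s5}.
Read 'x': {s0, s1, s5} → {s0, s1, s4, s5}.
Read 'x': {s0, s1, s4, s5} → {s0, s1, s4, s5}.
Read 'x': {s0, s1, s4, s5} → {s0, s1, s4, s5}.
Read 'x': {s0, s1, s4, s5} → {s0, s1, s4, s5}.
Read 'y': {s0, s1, s4, s5} → {s0, s1, s2, s5}.

{s0, s1, s2, s5}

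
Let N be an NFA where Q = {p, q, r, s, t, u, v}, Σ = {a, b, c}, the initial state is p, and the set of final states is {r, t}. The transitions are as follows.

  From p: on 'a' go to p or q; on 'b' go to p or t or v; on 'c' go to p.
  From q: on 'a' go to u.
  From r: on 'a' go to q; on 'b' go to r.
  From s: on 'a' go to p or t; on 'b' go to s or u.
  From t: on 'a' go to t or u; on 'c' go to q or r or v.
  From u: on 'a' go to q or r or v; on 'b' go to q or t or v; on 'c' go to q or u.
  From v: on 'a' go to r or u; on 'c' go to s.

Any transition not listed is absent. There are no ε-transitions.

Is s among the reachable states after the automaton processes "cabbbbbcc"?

Yes

Start in {p}.
Read 'c': {p} → {p}.
Read 'a': {p} → {p, q}.
Read 'b': {p, q} → {p, t, v}.
Read 'b': {p, t, v} → {p, t, v}.
Read 'b': {p, t, v} → {p, t, v}.
Read 'b': {p, t, v} → {p, t, v}.
Read 'b': {p, t, v} → {p, t, v}.
Read 'c': {p, t, v} → {p, q, r, s, v}.
Read 'c': {p, q, r, s, v} → {p, s}.
State s is in {p, s}.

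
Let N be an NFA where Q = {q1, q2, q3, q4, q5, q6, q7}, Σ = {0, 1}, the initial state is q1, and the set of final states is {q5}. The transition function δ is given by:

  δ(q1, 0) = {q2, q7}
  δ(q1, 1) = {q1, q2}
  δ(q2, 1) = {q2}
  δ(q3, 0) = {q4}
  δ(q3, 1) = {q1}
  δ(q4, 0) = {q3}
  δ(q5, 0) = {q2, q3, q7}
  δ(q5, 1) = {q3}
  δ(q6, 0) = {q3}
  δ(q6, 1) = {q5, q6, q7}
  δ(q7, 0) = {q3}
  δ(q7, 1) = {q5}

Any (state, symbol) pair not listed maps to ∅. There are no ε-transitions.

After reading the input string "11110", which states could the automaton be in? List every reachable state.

Start in {q1}.
Read '1': {q1} → {q1, q2}.
Read '1': {q1, q2} → {q1, q2}.
Read '1': {q1, q2} → {q1, q2}.
Read '1': {q1, q2} → {q1, q2}.
Read '0': {q1, q2} → {q2, q7}.

{q2, q7}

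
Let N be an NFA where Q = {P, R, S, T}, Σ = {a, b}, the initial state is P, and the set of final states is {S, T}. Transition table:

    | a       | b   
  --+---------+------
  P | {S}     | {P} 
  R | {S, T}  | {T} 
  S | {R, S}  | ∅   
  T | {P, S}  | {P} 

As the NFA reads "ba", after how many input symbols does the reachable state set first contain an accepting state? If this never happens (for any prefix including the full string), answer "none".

2

Start in {P}.
Read 'b': P→{P}; now {P}.
Read 'a': P→{S}; now {S}.
None of the earlier sets intersect F, but {S} does.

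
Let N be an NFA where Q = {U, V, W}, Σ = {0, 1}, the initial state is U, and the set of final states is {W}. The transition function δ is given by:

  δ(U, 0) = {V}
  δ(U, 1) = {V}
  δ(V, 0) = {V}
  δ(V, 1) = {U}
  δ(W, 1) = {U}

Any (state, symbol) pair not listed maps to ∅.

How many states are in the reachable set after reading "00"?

1

Start in {U}.
Read '0': U→{V}; now {V}.
Read '0': V→{V}; now {V}.
That set has 1 state.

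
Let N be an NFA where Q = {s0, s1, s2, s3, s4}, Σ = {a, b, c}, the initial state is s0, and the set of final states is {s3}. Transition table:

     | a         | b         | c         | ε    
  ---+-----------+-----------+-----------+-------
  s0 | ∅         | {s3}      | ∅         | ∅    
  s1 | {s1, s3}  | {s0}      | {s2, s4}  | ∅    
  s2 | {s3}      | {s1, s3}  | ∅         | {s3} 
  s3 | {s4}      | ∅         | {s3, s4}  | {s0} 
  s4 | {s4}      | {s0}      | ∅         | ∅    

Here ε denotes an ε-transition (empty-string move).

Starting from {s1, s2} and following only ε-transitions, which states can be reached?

{s0, s1, s2, s3}

Begin with {s1, s2}.
ε-move s2 → s3; add s3.
ε-move s3 → s0; add s0.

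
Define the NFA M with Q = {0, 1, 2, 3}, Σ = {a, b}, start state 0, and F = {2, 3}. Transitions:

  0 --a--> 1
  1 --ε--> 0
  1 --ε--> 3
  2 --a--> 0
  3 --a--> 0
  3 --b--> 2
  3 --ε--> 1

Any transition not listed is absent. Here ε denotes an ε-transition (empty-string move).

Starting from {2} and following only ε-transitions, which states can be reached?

{2}

Begin with {2}.
No ε-moves leave this set, so the closure equals the set itself.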